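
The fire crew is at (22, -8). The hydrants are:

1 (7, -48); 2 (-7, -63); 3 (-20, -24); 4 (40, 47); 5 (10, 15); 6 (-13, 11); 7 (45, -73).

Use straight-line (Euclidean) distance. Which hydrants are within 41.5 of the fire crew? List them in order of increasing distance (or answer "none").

Distances from (22, -8):
1: √((-15)² + (-40)²) = √(225.000 + 1600.000) = 42.7
2: √((-29)² + (-55)²) = √(841.000 + 3025.000) = 62.2
3: √((-42)² + (-16)²) = √(1764.000 + 256.000) = 44.9
4: √((18)² + (55)²) = √(324.000 + 3025.000) = 57.9
5: √((-12)² + (23)²) = √(144.000 + 529.000) = 25.9
6: √((-35)² + (19)²) = √(1225.000 + 361.000) = 39.8
7: √((23)² + (-65)²) = √(529.000 + 4225.000) = 68.9
Threshold 41.5: 5 (25.9), 6 (39.8) are within range.

5, 6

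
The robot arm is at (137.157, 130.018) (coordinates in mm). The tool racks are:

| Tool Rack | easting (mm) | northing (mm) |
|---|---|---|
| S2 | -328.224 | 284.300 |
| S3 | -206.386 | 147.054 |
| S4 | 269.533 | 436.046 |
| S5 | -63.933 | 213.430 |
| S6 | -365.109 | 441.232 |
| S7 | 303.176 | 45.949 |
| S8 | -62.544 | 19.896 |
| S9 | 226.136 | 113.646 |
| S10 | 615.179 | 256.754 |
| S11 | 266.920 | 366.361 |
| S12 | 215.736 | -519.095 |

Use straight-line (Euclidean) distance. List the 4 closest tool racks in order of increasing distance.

Distances from (137.157, 130.018):
S2: √((-465.381)² + (154.282)²) = √(216579.47516 + 23802.93552) = 490.288 mm
S3: √((-343.543)² + (17.036)²) = √(118021.79285 + 290.22530) = 343.965 mm
S4: √((132.376)² + (306.028)²) = √(17523.40538 + 93653.13678) = 333.431 mm
S5: √((-201.090)² + (83.412)²) = √(40437.18810 + 6957.56174) = 217.703 mm
S6: √((-502.266)² + (311.214)²) = √(252271.13476 + 96854.15380) = 590.868 mm
S7: √((166.019)² + (-84.069)²) = √(27562.30836 + 7067.59676) = 186.091 mm
S8: √((-199.701)² + (-110.122)²) = √(39880.48940 + 12126.85488) = 228.051 mm
S9: √((88.979)² + (-16.372)²) = √(7917.26244 + 268.04238) = 90.473 mm
S10: √((478.022)² + (126.736)²) = √(228505.03248 + 16062.01370) = 494.537 mm
S11: √((129.763)² + (236.343)²) = √(16838.43617 + 55858.01365) = 269.623 mm
S12: √((78.579)² + (-649.113)²) = √(6174.65924 + 421347.68677) = 653.852 mm
Sorted: S9 (90.473 mm) < S7 (186.091 mm) < S5 (217.703 mm) < S8 (228.051 mm) < S11 (269.623 mm) < S4 (333.431 mm) < …

S9, S7, S5, S8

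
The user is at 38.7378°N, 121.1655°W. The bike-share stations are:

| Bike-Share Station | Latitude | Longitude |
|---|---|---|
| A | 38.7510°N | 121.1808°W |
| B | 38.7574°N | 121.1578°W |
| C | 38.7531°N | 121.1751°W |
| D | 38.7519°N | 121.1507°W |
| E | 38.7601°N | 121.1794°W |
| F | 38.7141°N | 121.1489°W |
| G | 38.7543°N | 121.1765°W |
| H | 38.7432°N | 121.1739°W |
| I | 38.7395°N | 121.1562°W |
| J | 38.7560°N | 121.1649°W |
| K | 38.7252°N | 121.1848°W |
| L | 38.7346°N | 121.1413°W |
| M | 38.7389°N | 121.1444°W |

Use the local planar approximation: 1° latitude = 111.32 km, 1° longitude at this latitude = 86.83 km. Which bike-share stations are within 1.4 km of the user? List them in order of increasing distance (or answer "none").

Distances from 38.7378°N, 121.1655°W:
A: √((0.0132·111.32)² + (-0.0153·86.83)²) = √(2.159207 + 1.764910) = 1.9809 km
B: √((0.0196·111.32)² + (0.0077·86.83)²) = √(4.760565 + 0.447014) = 2.2820 km
C: √((0.0153·111.32)² + (-0.0096·86.83)²) = √(2.900877 + 0.694836) = 1.8962 km
D: √((0.0141·111.32)² + (0.0148·86.83)²) = √(2.463682 + 1.651441) = 2.0286 km
E: √((0.0223·111.32)² + (-0.0139·86.83)²) = √(6.162488 + 1.456697) = 2.7603 km
F: √((-0.0237·111.32)² + (0.0166·86.83)²) = √(6.960542 + 2.077571) = 3.0063 km
G: √((0.0165·111.32)² + (-0.0110·86.83)²) = √(3.373761 + 0.912273) = 2.0703 km
H: √((0.0054·111.32)² + (-0.0084·86.83)²) = √(0.361355 + 0.531984) = 0.9452 km
I: √((0.0017·111.32)² + (0.0093·86.83)²) = √(0.035813 + 0.652087) = 0.8294 km
J: √((0.0182·111.32)² + (0.0006·86.83)²) = √(4.104773 + 0.002714) = 2.0267 km
K: √((-0.0126·111.32)² + (-0.0193·86.83)²) = √(1.967377 + 2.808369) = 2.1853 km
L: √((-0.0032·111.32)² + (0.0242·86.83)²) = √(0.126896 + 4.415403) = 2.1313 km
M: √((0.0011·111.32)² + (0.0211·86.83)²) = √(0.014994 + 3.356638) = 1.8362 km
Threshold 1.4 km: I (0.8294 km), H (0.9452 km) are within range.

I, H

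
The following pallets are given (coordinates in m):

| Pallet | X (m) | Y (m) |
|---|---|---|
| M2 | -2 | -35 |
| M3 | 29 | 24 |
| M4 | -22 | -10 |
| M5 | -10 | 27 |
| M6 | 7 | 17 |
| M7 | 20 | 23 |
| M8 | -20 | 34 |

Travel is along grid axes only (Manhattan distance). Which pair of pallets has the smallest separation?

M3 and M7

Pairwise distances:
M2–M3: 90 m
M2–M4: 45 m
M2–M5: 70 m
M2–M6: 61 m
M2–M7: 80 m
M2–M8: 87 m
M3–M4: 85 m
M3–M5: 42 m
M3–M6: 29 m
M3–M7: 10 m
M3–M8: 59 m
M4–M5: 49 m
M4–M6: 56 m
M4–M7: 75 m
M4–M8: 46 m
M5–M6: 27 m
M5–M7: 34 m
M5–M8: 17 m
M6–M7: 19 m
M6–M8: 44 m
M7–M8: 51 m
Closest pair: M3–M7 at 10 m.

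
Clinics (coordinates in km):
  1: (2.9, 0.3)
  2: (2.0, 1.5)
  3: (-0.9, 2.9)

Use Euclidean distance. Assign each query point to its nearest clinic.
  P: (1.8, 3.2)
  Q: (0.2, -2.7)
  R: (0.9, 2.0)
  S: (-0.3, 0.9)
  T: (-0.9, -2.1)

P→2; Q→1; R→2; S→3; T→1

P at (1.8, 3.2):
  1: 3.10 km
  2: 1.71 km
  3: 2.72 km
  → nearest: 2 (1.71 km)
Q at (0.2, -2.7):
  1: 4.04 km
  2: 4.57 km
  3: 5.71 km
  → nearest: 1 (4.04 km)
R at (0.9, 2.0):
  1: 2.62 km
  2: 1.21 km
  3: 2.01 km
  → nearest: 2 (1.21 km)
S at (-0.3, 0.9):
  1: 3.26 km
  2: 2.38 km
  3: 2.09 km
  → nearest: 3 (2.09 km)
T at (-0.9, -2.1):
  1: 4.49 km
  2: 4.62 km
  3: 5.00 km
  → nearest: 1 (4.49 km)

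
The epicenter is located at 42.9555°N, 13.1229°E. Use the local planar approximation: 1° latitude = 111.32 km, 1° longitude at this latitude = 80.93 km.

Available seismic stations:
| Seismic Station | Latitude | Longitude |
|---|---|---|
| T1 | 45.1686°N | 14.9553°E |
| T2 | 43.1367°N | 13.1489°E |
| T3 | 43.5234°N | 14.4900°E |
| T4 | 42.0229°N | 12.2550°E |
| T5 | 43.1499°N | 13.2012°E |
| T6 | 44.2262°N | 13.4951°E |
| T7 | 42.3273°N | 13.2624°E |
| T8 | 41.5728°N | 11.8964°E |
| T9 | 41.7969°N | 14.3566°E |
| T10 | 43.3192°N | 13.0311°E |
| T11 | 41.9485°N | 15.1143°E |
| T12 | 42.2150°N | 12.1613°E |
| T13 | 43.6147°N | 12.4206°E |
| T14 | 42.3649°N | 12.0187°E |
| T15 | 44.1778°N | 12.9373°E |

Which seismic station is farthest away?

T1

Distances from 42.9555°N, 13.1229°E:
T1: √((2.2131·111.32)² + (1.8324·80.93)²) = √(60694.378919 + 21991.742766) = 287.5519 km
T2: √((0.1812·111.32)² + (0.0260·80.93)²) = √(406.876664 + 4.427573) = 20.2806 km
T3: √((0.5679·111.32)² + (1.3671·80.93)²) = √(3996.594926 + 12241.077496) = 127.4271 km
T4: √((-0.9326·111.32)² + (-0.8679·80.93)²) = √(10777.976133 + 4933.537771) = 125.3456 km
T5: √((0.1944·111.32)² + (0.0783·80.93)²) = √(468.315915 + 40.155275) = 22.5493 km
T6: √((1.2707·111.32)² + (0.3722·80.93)²) = √(20009.325778 + 907.343680) = 144.6260 km
T7: √((-0.6282·111.32)² + (0.1395·80.93)²) = √(4890.376090 + 127.458116) = 70.8367 km
T8: √((-1.3827·111.32)² + (-1.2265·80.93)²) = √(23692.032570 + 9852.675646) = 183.1521 km
T9: √((-1.1586·111.32)² + (1.2337·80.93)²) = √(16634.641424 + 9968.692742) = 163.1053 km
T10: √((0.3637·111.32)² + (-0.0918·80.93)²) = √(1639.203971 + 55.195598) = 41.1631 km
T11: √((-1.0070·111.32)² + (1.9914·80.93)²) = √(12566.239609 + 25973.835541) = 196.3163 km
T12: √((-0.7405·111.32)² + (-0.9616·80.93)²) = √(6795.110462 + 6056.308510) = 113.3641 km
T13: √((0.6592·111.32)² + (-0.7023·80.93)²) = √(5384.939058 + 3230.460370) = 92.8192 km
T14: √((-0.5906·111.32)² + (-1.1042·80.93)²) = √(4322.482867 + 7985.728969) = 110.9424 km
T15: √((1.2223·111.32)² + (-0.1856·80.93)²) = √(18514.075006 + 225.618665) = 136.8930 km
Maximum: T1 at 287.5519 km.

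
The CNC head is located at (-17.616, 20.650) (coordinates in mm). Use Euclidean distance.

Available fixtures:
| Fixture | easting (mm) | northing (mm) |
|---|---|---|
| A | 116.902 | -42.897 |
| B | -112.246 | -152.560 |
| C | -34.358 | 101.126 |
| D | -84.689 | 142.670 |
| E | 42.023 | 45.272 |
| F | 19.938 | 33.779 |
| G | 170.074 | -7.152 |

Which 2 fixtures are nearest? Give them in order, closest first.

F, E

Distances from (-17.616, 20.650):
A: √((134.518)² + (-63.547)²) = √(18095.09232 + 4038.22121) = 148.773 mm
B: √((-94.630)² + (-173.210)²) = √(8954.83690 + 30001.70410) = 197.374 mm
C: √((-16.742)² + (80.476)²) = √(280.29456 + 6476.38658) = 82.199 mm
D: √((-67.073)² + (122.020)²) = √(4498.78733 + 14888.88040) = 139.240 mm
E: √((59.639)² + (24.622)²) = √(3556.81032 + 606.24288) = 64.522 mm
F: √((37.554)² + (13.129)²) = √(1410.30292 + 172.37064) = 39.783 mm
G: √((187.690)² + (-27.802)²) = √(35227.53610 + 772.95120) = 189.738 mm
Sorted: F (39.783 mm) < E (64.522 mm) < C (82.199 mm) < D (139.240 mm) < …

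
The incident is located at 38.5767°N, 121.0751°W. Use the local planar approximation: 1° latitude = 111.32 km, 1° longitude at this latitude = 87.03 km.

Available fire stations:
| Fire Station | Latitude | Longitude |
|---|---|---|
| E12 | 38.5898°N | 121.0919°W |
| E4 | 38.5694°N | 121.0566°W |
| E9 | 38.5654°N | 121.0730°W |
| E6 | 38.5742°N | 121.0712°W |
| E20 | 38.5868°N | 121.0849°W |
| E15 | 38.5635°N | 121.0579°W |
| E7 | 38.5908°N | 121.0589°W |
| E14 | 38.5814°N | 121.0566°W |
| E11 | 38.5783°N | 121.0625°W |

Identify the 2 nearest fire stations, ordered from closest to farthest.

E6, E11

Distances from 38.5767°N, 121.0751°W:
E12: √((0.0131·111.32)² + (-0.0168·87.03)²) = √(2.126616 + 2.137748) = 2.0650 km
E4: √((-0.0073·111.32)² + (0.0185·87.03)²) = √(0.660377 + 2.592277) = 1.8035 km
E9: √((-0.0113·111.32)² + (0.0021·87.03)²) = √(1.582353 + 0.033402) = 1.2711 km
E6: √((-0.0025·111.32)² + (0.0039·87.03)²) = √(0.077451 + 0.115204) = 0.4389 km
E20: √((0.0101·111.32)² + (-0.0098·87.03)²) = √(1.264122 + 0.727428) = 1.4112 km
E15: √((-0.0132·111.32)² + (0.0172·87.03)²) = √(2.159207 + 2.240758) = 2.0976 km
E7: √((0.0141·111.32)² + (0.0162·87.03)²) = √(2.463682 + 1.987779) = 2.1098 km
E14: √((0.0047·111.32)² + (0.0185·87.03)²) = √(0.273742 + 2.592277) = 1.6929 km
E11: √((0.0016·111.32)² + (0.0126·87.03)²) = √(0.031724 + 1.202483) = 1.1109 km
Sorted: E6 (0.4389 km) < E11 (1.1109 km) < E9 (1.2711 km) < E20 (1.4112 km) < …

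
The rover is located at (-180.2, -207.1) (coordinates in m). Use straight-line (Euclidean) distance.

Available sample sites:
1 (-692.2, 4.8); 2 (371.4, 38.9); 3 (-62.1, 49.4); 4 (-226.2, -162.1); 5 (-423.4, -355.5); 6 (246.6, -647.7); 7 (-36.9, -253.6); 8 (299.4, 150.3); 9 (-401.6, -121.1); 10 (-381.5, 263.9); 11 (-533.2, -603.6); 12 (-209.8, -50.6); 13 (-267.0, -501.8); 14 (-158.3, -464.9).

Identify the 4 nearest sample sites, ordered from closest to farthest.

4, 7, 12, 9

Distances from (-180.2, -207.1):
1: 554.1 m
2: 604.0 m
3: 282.4 m
4: 64.4 m
5: 284.9 m
6: 613.4 m
7: 150.7 m
8: 598.1 m
9: 237.5 m
10: 512.2 m
11: 530.9 m
12: 159.3 m
13: 307.2 m
14: 258.7 m
Sorted: 4 (64.4 m) < 7 (150.7 m) < 12 (159.3 m) < 9 (237.5 m) < 14 (258.7 m) < 3 (282.4 m) < …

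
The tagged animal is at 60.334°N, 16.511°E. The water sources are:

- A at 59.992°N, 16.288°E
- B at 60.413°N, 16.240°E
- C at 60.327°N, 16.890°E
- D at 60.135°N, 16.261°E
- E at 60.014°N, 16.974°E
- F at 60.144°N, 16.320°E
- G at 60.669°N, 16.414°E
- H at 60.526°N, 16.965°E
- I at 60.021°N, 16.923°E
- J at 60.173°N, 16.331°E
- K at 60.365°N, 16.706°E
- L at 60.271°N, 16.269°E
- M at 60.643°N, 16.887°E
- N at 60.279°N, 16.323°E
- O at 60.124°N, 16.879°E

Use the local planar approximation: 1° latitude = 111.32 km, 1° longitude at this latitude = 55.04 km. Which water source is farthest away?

Distances from 60.334°N, 16.511°E:
A: √((-0.342·111.32)² + (-0.223·55.04)²) = √(1449.43454 + 150.64911) = 40.001 km
B: √((0.079·111.32)² + (-0.271·55.04)²) = √(77.33936 + 222.48228) = 17.315 km
C: √((-0.007·111.32)² + (0.379·55.04)²) = √(0.60721 + 435.14628) = 20.875 km
D: √((-0.199·111.32)² + (-0.250·55.04)²) = √(490.74123 + 189.33760) = 26.078 km
E: √((-0.320·111.32)² + (0.463·55.04)²) = √(1268.95538 + 649.40979) = 43.799 km
F: √((-0.190·111.32)² + (-0.191·55.04)²) = √(447.35634 + 110.51560) = 23.619 km
G: √((0.335·111.32)² + (-0.097·55.04)²) = √(1390.70818 + 28.50364) = 37.672 km
H: √((0.192·111.32)² + (0.454·55.04)²) = √(456.82394 + 624.40814) = 32.882 km
I: √((-0.313·111.32)² + (0.412·55.04)²) = √(1214.04580 + 514.22275) = 41.572 km
J: √((-0.161·111.32)² + (-0.180·55.04)²) = √(321.21672 + 98.15261) = 20.479 km
K: √((0.031·111.32)² + (0.195·55.04)²) = √(11.90885 + 115.19300) = 11.274 km
L: √((-0.063·111.32)² + (-0.242·55.04)²) = √(49.18441 + 177.41388) = 15.053 km
M: √((0.309·111.32)² + (0.376·55.04)²) = √(1183.21415 + 428.28468) = 40.143 km
N: √((-0.055·111.32)² + (-0.188·55.04)²) = √(37.48623 + 107.07117) = 12.023 km
O: √((-0.210·111.32)² + (0.368·55.04)²) = √(546.49348 + 410.25368) = 30.931 km
Maximum: E at 43.799 km.

E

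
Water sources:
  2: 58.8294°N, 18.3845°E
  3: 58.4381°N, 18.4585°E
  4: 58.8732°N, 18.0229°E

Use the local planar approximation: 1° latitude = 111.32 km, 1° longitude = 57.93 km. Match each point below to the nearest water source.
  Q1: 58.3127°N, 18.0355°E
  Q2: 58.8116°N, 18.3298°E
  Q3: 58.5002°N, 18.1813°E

Q1 at 58.3127°N, 18.0355°E:
  2: 60.9688 km
  3: 28.2017 km
  4: 62.3991 km
  → nearest: 3 (28.2017 km)
Q2 at 58.8116°N, 18.3298°E:
  2: 3.7373 km
  3: 42.2412 km
  4: 19.0553 km
  → nearest: 2 (3.7373 km)
Q3 at 58.5002°N, 18.1813°E:
  2: 38.4907 km
  3: 17.4830 km
  4: 42.5242 km
  → nearest: 3 (17.4830 km)

Q1→3; Q2→2; Q3→3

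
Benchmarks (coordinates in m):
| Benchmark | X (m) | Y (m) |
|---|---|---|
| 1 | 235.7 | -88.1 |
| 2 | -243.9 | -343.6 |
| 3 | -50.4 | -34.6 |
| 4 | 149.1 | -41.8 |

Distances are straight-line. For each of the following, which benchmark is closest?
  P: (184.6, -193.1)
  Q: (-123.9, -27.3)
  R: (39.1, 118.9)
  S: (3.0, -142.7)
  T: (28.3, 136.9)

P→1; Q→3; R→3; S→3; T→3

P at (184.6, -193.1):
  1: 116.8 m
  2: 454.2 m
  3: 283.5 m
  4: 155.4 m
  → nearest: 1 (116.8 m)
Q at (-123.9, -27.3):
  1: 364.7 m
  2: 338.3 m
  3: 73.9 m
  4: 273.4 m
  → nearest: 3 (73.9 m)
R at (39.1, 118.9):
  1: 285.5 m
  2: 542.2 m
  3: 177.7 m
  4: 194.7 m
  → nearest: 3 (177.7 m)
S at (3.0, -142.7):
  1: 239.0 m
  2: 318.3 m
  3: 120.6 m
  4: 177.6 m
  → nearest: 3 (120.6 m)
T at (28.3, 136.9):
  1: 306.0 m
  2: 552.2 m
  3: 188.7 m
  4: 215.7 m
  → nearest: 3 (188.7 m)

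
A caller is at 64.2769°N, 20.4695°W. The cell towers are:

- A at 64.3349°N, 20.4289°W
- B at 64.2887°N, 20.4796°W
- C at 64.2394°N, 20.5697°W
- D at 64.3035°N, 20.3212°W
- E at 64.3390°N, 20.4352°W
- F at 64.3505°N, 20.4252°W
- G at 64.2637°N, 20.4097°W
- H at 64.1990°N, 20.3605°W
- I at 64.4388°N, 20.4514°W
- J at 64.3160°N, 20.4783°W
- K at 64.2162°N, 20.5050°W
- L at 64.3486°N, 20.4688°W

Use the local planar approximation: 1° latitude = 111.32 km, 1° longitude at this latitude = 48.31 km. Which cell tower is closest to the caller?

Distances from 64.2769°N, 20.4695°W:
A: √((0.0580·111.32)² + (0.0406·48.31)²) = √(41.687167 + 3.847035) = 6.7479 km
B: √((0.0118·111.32)² + (-0.0101·48.31)²) = √(1.725482 + 0.238077) = 1.4013 km
C: √((-0.0375·111.32)² + (-0.1002·48.31)²) = √(17.426450 + 23.432009) = 6.3921 km
D: √((0.0266·111.32)² + (0.1483·48.31)²) = √(8.768184 + 51.328240) = 7.7522 km
E: √((0.0621·111.32)² + (0.0343·48.31)²) = √(47.789182 + 2.745758) = 7.1088 km
F: √((0.0736·111.32)² + (0.0443·48.31)²) = √(67.127740 + 4.580169) = 8.4681 km
G: √((-0.0132·111.32)² + (0.0598·48.31)²) = √(2.159207 + 8.345963) = 3.2412 km
H: √((-0.0779·111.32)² + (0.1090·48.31)²) = √(75.200601 + 27.728544) = 10.1454 km
I: √((0.1619·111.32)² + (0.0181·48.31)²) = √(324.818004 + 0.764595) = 18.0439 km
J: √((0.0391·111.32)² + (-0.0088·48.31)²) = √(18.945231 + 0.180734) = 4.3733 km
K: √((-0.0607·111.32)² + (-0.0355·48.31)²) = √(45.658725 + 2.941242) = 6.9714 km
L: √((0.0717·111.32)² + (0.0007·48.31)²) = √(63.706641 + 0.001144) = 7.9817 km
Minimum: B at 1.4013 km.

B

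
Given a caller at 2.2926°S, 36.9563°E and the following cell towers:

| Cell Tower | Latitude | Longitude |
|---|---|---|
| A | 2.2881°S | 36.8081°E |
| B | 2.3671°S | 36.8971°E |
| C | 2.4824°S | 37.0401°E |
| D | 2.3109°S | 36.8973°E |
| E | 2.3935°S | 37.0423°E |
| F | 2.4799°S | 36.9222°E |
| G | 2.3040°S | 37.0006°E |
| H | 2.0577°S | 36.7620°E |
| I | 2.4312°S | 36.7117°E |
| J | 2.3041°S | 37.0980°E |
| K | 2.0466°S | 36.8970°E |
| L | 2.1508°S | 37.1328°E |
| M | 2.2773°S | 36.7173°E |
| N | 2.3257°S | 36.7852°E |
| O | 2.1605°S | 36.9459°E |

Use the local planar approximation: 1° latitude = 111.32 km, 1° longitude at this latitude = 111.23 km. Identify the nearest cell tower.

G

Distances from 2.2926°S, 36.9563°E:
A: √((0.0045·111.32)² + (-0.1482·111.23)²) = √(0.250941 + 271.731685) = 16.4919 km
B: √((-0.0745·111.32)² + (-0.0592·111.23)²) = √(68.779488 + 43.359802) = 10.5896 km
C: √((-0.1898·111.32)² + (0.0838·111.23)²) = √(446.415034 + 86.882421) = 23.0932 km
D: √((-0.0183·111.32)² + (-0.0590·111.23)²) = √(4.150005 + 43.067325) = 6.8715 km
E: √((-0.1009·111.32)² + (0.0860·111.23)²) = √(126.162047 + 91.504147) = 14.7535 km
F: √((-0.1873·111.32)² + (-0.0341·111.23)²) = √(434.732341 + 14.386417) = 21.1924 km
G: √((-0.0114·111.32)² + (0.0443·111.23)²) = √(1.610483 + 24.280148) = 5.0883 km
H: √((0.2349·111.32)² + (-0.1943·111.23)²) = √(683.773757 + 467.078069) = 33.9242 km
I: √((-0.1386·111.32)² + (-0.2446·111.23)²) = √(238.052560 + 740.213122) = 31.2772 km
J: √((-0.0115·111.32)² + (0.1417·111.23)²) = √(1.638861 + 248.418294) = 15.8132 km
K: √((0.2460·111.32)² + (-0.0593·111.23)²) = √(749.922889 + 43.506411) = 28.1679 km
L: √((0.1418·111.32)² + (0.1765·111.23)²) = √(249.171781 + 385.419154) = 25.1911 km
M: √((0.0153·111.32)² + (-0.2390·111.23)²) = √(2.900877 + 706.707461) = 26.6385 km
N: √((-0.0331·111.32)² + (-0.1711·111.23)²) = √(13.576955 + 362.196203) = 19.3849 km
O: √((0.1321·111.32)² + (-0.0104·111.23)²) = √(216.247966 + 1.338168) = 14.7508 km
Minimum: G at 5.0883 km.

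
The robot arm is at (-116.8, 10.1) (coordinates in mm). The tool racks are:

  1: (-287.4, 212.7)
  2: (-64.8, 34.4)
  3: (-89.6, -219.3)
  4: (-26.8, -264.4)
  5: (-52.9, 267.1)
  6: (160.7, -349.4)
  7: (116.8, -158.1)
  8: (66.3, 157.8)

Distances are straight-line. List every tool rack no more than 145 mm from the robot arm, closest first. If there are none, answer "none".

2

Distances from (-116.8, 10.1):
1: 264.9 mm
2: 57.4 mm
3: 231.0 mm
4: 288.9 mm
5: 264.8 mm
6: 454.1 mm
7: 287.9 mm
8: 235.2 mm
Threshold 145 mm: 2 (57.4 mm) is within range.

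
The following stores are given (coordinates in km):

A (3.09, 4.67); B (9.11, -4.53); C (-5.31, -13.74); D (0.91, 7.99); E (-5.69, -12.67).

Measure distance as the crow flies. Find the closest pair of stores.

C and E

Pairwise distances:
A–B: √((6.02)² + (-9.20)²) = √(36.2404 + 84.6400) = 10.99 km
A–C: √((-8.40)² + (-18.41)²) = √(70.5600 + 338.9281) = 20.24 km
A–D: √((-2.18)² + (3.32)²) = √(4.7524 + 11.0224) = 3.97 km
A–E: √((-8.78)² + (-17.34)²) = √(77.0884 + 300.6756) = 19.44 km
B–C: √((-14.42)² + (-9.21)²) = √(207.9364 + 84.8241) = 17.11 km
B–D: √((-8.20)² + (12.52)²) = √(67.2400 + 156.7504) = 14.97 km
B–E: √((-14.80)² + (-8.14)²) = √(219.0400 + 66.2596) = 16.89 km
C–D: √((6.22)² + (21.73)²) = √(38.6884 + 472.1929) = 22.60 km
C–E: √((-0.38)² + (1.07)²) = √(0.1444 + 1.1449) = 1.14 km
D–E: √((-6.60)² + (-20.66)²) = √(43.5600 + 426.8356) = 21.69 km
Closest pair: C–E at 1.14 km.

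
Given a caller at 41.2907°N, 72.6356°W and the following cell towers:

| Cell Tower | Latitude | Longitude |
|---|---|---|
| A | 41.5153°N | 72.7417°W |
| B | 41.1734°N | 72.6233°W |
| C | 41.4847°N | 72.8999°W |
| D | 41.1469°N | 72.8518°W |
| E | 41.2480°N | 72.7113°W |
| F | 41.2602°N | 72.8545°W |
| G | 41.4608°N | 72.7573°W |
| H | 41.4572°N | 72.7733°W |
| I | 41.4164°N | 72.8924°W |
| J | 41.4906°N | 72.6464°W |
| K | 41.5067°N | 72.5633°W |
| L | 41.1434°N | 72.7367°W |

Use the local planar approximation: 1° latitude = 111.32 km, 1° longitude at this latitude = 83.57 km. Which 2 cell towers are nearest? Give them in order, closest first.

E, B

Distances from 41.2907°N, 72.6356°W:
A: √((0.2246·111.32)² + (-0.1061·83.57)²) = √(625.123606 + 78.619734) = 26.5282 km
B: √((-0.1173·111.32)² + (0.0123·83.57)²) = √(170.507081 + 1.056601) = 13.0982 km
C: √((0.1940·111.32)² + (-0.2643·83.57)²) = √(466.390671 + 487.859909) = 30.8909 km
D: √((-0.1438·111.32)² + (-0.2162·83.57)²) = √(256.250173 + 326.446625) = 24.1391 km
E: √((-0.0427·111.32)² + (-0.0757·83.57)²) = √(22.594469 + 40.021426) = 7.9130 km
F: √((-0.0305·111.32)² + (-0.2189·83.57)²) = √(11.527790 + 334.651154) = 18.6059 km
G: √((0.1701·111.32)² + (-0.1217·83.57)²) = √(358.554372 + 103.438440) = 21.4940 km
H: √((0.1665·111.32)² + (-0.1377·83.57)²) = √(343.538070 + 132.424605) = 21.8166 km
I: √((0.1257·111.32)² + (-0.2568·83.57)²) = √(195.801922 + 460.564907) = 25.6197 km
J: √((0.1999·111.32)² + (-0.0108·83.57)²) = √(495.190134 + 0.814607) = 22.2712 km
K: √((0.2160·111.32)² + (0.0723·83.57)²) = √(578.167796 + 36.507105) = 24.7926 km
L: √((-0.1473·111.32)² + (-0.1011·83.57)²) = √(268.875907 + 71.384367) = 18.4461 km
Sorted: E (7.9130 km) < B (13.0982 km) < L (18.4461 km) < F (18.6059 km) < …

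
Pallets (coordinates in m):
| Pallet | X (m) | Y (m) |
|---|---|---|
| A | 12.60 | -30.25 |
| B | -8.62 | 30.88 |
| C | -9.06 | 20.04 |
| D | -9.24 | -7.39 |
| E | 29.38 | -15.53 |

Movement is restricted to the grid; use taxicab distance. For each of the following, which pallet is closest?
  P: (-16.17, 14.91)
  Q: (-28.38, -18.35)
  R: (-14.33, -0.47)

P→C; Q→D; R→D

P at (-16.17, 14.91):
  A: |28.77| + |-45.16| = 28.77 + 45.16 = 73.93 m
  B: |7.55| + |15.97| = 7.55 + 15.97 = 23.52 m
  C: |7.11| + |5.13| = 7.11 + 5.13 = 12.24 m
  D: |6.93| + |-22.30| = 6.93 + 22.30 = 29.23 m
  E: |45.55| + |-30.44| = 45.55 + 30.44 = 75.99 m
  → nearest: C (12.24 m)
Q at (-28.38, -18.35):
  A: |40.98| + |-11.90| = 40.98 + 11.90 = 52.88 m
  B: |19.76| + |49.23| = 19.76 + 49.23 = 68.99 m
  C: |19.32| + |38.39| = 19.32 + 38.39 = 57.71 m
  D: |19.14| + |10.96| = 19.14 + 10.96 = 30.10 m
  E: |57.76| + |2.82| = 57.76 + 2.82 = 60.58 m
  → nearest: D (30.10 m)
R at (-14.33, -0.47):
  A: |26.93| + |-29.78| = 26.93 + 29.78 = 56.71 m
  B: |5.71| + |31.35| = 5.71 + 31.35 = 37.06 m
  C: |5.27| + |20.51| = 5.27 + 20.51 = 25.78 m
  D: |5.09| + |-6.92| = 5.09 + 6.92 = 12.01 m
  E: |43.71| + |-15.06| = 43.71 + 15.06 = 58.77 m
  → nearest: D (12.01 m)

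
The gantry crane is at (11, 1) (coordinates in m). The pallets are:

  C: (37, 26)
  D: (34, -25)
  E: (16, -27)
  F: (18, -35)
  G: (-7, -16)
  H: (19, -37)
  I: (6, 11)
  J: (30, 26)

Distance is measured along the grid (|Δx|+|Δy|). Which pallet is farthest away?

Distances from (11, 1):
C: |26| + |25| = 26 + 25 = 51 m
D: |23| + |-26| = 23 + 26 = 49 m
E: |5| + |-28| = 5 + 28 = 33 m
F: |7| + |-36| = 7 + 36 = 43 m
G: |-18| + |-17| = 18 + 17 = 35 m
H: |8| + |-38| = 8 + 38 = 46 m
I: |-5| + |10| = 5 + 10 = 15 m
J: |19| + |25| = 19 + 25 = 44 m
Maximum: C at 51 m.

C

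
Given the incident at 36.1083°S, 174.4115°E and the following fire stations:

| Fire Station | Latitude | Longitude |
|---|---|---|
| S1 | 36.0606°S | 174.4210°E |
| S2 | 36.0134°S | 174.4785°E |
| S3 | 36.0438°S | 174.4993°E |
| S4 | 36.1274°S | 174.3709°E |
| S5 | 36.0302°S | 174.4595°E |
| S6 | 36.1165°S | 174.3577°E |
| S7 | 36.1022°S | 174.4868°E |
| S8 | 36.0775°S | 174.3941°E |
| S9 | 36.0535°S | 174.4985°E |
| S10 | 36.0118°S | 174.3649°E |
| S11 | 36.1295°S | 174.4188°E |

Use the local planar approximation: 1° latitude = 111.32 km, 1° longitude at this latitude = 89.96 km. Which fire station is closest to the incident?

Distances from 36.1083°S, 174.4115°E:
S1: 5.3783 km
S2: 12.1627 km
S3: 10.6743 km
S4: 4.2262 km
S5: 9.7074 km
S6: 4.9252 km
S7: 6.8079 km
S8: 3.7691 km
S9: 9.9231 km
S10: 11.5314 km
S11: 2.4497 km
Minimum: S11 at 2.4497 km.

S11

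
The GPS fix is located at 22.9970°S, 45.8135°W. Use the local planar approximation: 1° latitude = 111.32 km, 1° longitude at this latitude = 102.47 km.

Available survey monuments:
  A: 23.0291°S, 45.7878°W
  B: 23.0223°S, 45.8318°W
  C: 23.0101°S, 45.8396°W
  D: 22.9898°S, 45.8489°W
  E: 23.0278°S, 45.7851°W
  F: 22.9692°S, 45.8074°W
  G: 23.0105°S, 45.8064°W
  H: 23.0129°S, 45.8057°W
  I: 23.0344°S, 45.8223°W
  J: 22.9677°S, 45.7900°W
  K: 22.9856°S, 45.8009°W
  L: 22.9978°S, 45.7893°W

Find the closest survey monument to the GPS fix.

Distances from 22.9970°S, 45.8135°W:
A: √((-0.0321·111.32)² + (0.0257·102.47)²) = √(12.768987 + 6.935212) = 4.4389 km
B: √((-0.0253·111.32)² + (-0.0183·102.47)²) = √(7.932086 + 3.516379) = 3.3836 km
C: √((-0.0131·111.32)² + (-0.0261·102.47)²) = √(2.126616 + 7.152774) = 3.0462 km
D: √((0.0072·111.32)² + (-0.0354·102.47)²) = √(0.642409 + 13.158306) = 3.7149 km
E: √((-0.0308·111.32)² + (0.0284·102.47)²) = √(11.755682 + 8.468961) = 4.4972 km
F: √((0.0278·111.32)² + (0.0061·102.47)²) = √(9.577143 + 0.390709) = 3.1572 km
G: √((-0.0135·111.32)² + (0.0071·102.47)²) = √(2.258468 + 0.529310) = 1.6697 km
H: √((-0.0159·111.32)² + (0.0078·102.47)²) = √(3.132858 + 0.638826) = 1.9421 km
I: √((-0.0374·111.32)² + (-0.0088·102.47)²) = √(17.333633 + 0.813128) = 4.2599 km
J: √((0.0293·111.32)² + (0.0235·102.47)²) = √(10.638530 + 5.798681) = 4.0543 km
K: √((0.0114·111.32)² + (0.0126·102.47)²) = √(1.610483 + 1.666996) = 1.8104 km
L: √((-0.0008·111.32)² + (0.0242·102.47)²) = √(0.007931 + 6.149279) = 2.4814 km
Minimum: G at 1.6697 km.

G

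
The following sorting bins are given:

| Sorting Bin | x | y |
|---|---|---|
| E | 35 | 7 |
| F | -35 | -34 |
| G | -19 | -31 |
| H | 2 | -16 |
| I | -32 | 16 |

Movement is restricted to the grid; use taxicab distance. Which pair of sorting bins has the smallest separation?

F and G

Pairwise distances:
E–F: 111
E–G: 92
E–H: 56
E–I: 76
F–G: 19
F–H: 55
F–I: 53
G–H: 36
G–I: 60
H–I: 66
Closest pair: F–G at 19.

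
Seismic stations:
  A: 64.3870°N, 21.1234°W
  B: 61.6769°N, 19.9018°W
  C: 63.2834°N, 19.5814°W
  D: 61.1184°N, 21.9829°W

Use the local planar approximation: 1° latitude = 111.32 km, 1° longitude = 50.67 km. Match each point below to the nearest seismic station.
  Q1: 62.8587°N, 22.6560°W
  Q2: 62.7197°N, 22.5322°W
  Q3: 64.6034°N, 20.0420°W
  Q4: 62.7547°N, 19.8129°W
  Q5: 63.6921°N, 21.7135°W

Q1→C; Q2→C; Q3→A; Q4→C; Q5→A

Q1 at 62.8587°N, 22.6560°W:
  A: 187.0158 km
  B: 191.7894 km
  C: 162.8057 km
  D: 196.7094 km
  → nearest: C (162.8057 km)
Q2 at 62.7197°N, 22.5322°W:
  A: 198.8579 km
  B: 176.7478 km
  C: 162.1513 km
  D: 180.4166 km
  → nearest: C (162.1513 km)
Q3 at 64.6034°N, 20.0420°W:
  A: 59.8561 km
  B: 325.8554 km
  C: 148.7843 km
  D: 400.2214 km
  → nearest: A (59.8561 km)
Q4 at 62.7547°N, 19.8129°W:
  A: 193.4607 km
  B: 120.0652 km
  C: 60.0124 km
  D: 212.7664 km
  → nearest: C (60.0124 km)
Q5 at 63.6921°N, 21.7135°W:
  A: 82.9339 km
  B: 242.3879 km
  C: 117.2227 km
  D: 286.8293 km
  → nearest: A (82.9339 km)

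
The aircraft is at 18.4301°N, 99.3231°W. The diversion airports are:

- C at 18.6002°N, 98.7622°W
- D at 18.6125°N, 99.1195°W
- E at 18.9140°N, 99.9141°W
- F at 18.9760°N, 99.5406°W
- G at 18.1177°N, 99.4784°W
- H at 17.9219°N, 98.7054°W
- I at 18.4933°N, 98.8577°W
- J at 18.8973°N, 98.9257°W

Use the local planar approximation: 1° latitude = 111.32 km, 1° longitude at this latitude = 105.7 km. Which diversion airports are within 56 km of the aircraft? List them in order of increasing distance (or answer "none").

D, G, I

Distances from 18.4301°N, 99.3231°W:
C: 62.2376 km
D: 29.5874 km
E: 82.4868 km
F: 64.9729 km
G: 38.4559 km
H: 86.3909 km
I: 49.6933 km
J: 66.8531 km
Threshold 56 km: D (29.5874 km), G (38.4559 km), I (49.6933 km) are within range.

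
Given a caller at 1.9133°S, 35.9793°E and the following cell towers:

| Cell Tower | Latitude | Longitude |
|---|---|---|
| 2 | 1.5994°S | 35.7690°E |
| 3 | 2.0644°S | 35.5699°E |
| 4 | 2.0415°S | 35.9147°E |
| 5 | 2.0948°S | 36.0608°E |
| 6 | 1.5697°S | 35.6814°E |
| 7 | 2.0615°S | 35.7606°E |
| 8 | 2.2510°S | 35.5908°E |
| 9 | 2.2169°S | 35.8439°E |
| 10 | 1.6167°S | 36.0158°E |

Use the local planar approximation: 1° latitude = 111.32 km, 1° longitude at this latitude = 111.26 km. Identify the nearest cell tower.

Distances from 1.9133°S, 35.9793°E:
2: 42.0536 km
3: 48.5563 km
4: 15.9789 km
5: 22.1461 km
6: 50.6120 km
7: 29.3980 km
8: 57.2850 km
9: 37.0022 km
10: 33.2663 km
Minimum: 4 at 15.9789 km.

4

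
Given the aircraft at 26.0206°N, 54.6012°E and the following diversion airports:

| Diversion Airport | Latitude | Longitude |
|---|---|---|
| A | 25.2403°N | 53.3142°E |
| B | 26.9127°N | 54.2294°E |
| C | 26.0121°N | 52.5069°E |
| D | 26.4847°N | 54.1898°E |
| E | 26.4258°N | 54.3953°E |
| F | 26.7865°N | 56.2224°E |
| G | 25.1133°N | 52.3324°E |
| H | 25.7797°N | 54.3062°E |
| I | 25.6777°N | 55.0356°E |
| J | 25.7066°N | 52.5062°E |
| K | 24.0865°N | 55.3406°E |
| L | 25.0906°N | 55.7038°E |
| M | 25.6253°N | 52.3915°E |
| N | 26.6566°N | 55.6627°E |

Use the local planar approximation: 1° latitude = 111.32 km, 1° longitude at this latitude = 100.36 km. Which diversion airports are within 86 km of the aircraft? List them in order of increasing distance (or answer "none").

H, E, I, D

Distances from 26.0206°N, 54.6012°E:
A: 155.6546 km
B: 106.0873 km
C: 210.1861 km
D: 66.1350 km
E: 49.6149 km
F: 183.6892 km
G: 249.0922 km
H: 39.9459 km
I: 57.9458 km
J: 213.1400 km
K: 227.7331 km
L: 151.5352 km
M: 226.0893 km
N: 127.9127 km
Threshold 86 km: H (39.9459 km), E (49.6149 km), I (57.9458 km), D (66.1350 km) are within range.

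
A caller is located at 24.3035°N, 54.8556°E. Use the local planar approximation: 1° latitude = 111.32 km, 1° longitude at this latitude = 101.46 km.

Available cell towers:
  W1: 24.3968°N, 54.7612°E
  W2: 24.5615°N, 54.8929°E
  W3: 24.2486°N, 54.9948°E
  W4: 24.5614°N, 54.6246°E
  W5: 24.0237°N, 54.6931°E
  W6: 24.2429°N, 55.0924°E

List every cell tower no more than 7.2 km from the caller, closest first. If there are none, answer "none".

none

Distances from 24.3035°N, 54.8556°E:
W1: √((0.0933·111.32)² + (-0.0944·101.46)²) = √(107.872236 + 91.734713) = 14.1282 km
W2: √((0.2580·111.32)² + (0.0373·101.46)²) = √(824.870567 + 14.322122) = 28.9688 km
W3: √((-0.0549·111.32)² + (0.1392·101.46)²) = √(37.350041 + 199.465682) = 15.3888 km
W4: √((0.2579·111.32)² + (-0.2310·101.46)²) = √(824.231256 + 549.305156) = 37.0613 km
W5: √((-0.2798·111.32)² + (-0.1625·101.46)²) = √(970.156540 + 271.829413) = 35.2418 km
W6: √((-0.0606·111.32)² + (0.2368·101.46)²) = √(45.508408 + 577.235606) = 24.9548 km
Threshold 7.2 km: none within range.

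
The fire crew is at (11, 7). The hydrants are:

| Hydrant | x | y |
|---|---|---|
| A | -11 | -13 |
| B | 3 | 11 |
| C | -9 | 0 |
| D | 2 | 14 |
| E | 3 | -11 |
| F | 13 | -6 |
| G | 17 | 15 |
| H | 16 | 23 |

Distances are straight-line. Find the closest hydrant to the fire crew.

B

Distances from (11, 7):
A: √((-22)² + (-20)²) = √(484.000 + 400.000) = 29.7
B: √((-8)² + (4)²) = √(64.000 + 16.000) = 8.9
C: √((-20)² + (-7)²) = √(400.000 + 49.000) = 21.2
D: √((-9)² + (7)²) = √(81.000 + 49.000) = 11.4
E: √((-8)² + (-18)²) = √(64.000 + 324.000) = 19.7
F: √((2)² + (-13)²) = √(4.000 + 169.000) = 13.2
G: √((6)² + (8)²) = √(36.000 + 64.000) = 10.0
H: √((5)² + (16)²) = √(25.000 + 256.000) = 16.8
Minimum: B at 8.9.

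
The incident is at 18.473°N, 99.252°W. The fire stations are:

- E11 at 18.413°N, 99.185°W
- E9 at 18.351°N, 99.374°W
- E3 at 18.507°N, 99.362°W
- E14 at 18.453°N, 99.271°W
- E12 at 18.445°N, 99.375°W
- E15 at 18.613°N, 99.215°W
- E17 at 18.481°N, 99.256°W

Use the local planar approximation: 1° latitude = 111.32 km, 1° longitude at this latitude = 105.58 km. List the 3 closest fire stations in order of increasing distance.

E17, E14, E11

Distances from 18.473°N, 99.252°W:
E11: 9.729 km
E9: 18.718 km
E3: 12.215 km
E14: 2.997 km
E12: 13.355 km
E15: 16.067 km
E17: 0.986 km
Sorted: E17 (0.986 km) < E14 (2.997 km) < E11 (9.729 km) < E3 (12.215 km) < E12 (13.355 km) < …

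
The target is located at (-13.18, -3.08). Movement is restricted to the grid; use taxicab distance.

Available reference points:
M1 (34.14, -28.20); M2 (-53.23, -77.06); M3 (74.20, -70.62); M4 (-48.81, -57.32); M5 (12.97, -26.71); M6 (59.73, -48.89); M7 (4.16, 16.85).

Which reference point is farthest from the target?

M3

Distances from (-13.18, -3.08):
M1: 72.44
M2: 114.03
M3: 154.92
M4: 89.87
M5: 49.78
M6: 118.72
M7: 37.27
Maximum: M3 at 154.92.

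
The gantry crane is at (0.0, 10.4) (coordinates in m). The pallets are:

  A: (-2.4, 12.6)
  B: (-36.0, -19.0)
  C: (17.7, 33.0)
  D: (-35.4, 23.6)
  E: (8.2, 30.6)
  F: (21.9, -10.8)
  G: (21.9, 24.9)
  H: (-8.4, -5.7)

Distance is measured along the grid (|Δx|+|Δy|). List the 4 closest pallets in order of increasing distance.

A, H, E, G

Distances from (0.0, 10.4):
A: 4.6 m
B: 65.4 m
C: 40.3 m
D: 48.6 m
E: 28.4 m
F: 43.1 m
G: 36.4 m
H: 24.5 m
Sorted: A (4.6 m) < H (24.5 m) < E (28.4 m) < G (36.4 m) < C (40.3 m) < F (43.1 m) < …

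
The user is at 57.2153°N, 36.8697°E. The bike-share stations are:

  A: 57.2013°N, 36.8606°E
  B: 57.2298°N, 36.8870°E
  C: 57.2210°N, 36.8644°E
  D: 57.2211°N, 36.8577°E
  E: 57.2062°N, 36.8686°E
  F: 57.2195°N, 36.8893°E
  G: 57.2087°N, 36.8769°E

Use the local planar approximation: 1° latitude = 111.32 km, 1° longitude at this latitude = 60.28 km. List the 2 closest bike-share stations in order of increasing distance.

C, G

Distances from 57.2153°N, 36.8697°E:
A: 1.6522 km
B: 1.9217 km
C: 0.7104 km
D: 0.9696 km
E: 1.0152 km
F: 1.2706 km
G: 0.8533 km
Sorted: C (0.7104 km) < G (0.8533 km) < D (0.9696 km) < E (1.0152 km) < …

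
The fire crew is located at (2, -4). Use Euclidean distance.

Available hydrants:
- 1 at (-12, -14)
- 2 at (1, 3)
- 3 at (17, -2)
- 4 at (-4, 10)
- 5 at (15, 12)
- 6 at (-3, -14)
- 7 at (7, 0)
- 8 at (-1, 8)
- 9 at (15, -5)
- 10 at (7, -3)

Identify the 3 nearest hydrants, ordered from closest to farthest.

Distances from (2, -4):
1: 17.2
2: 7.1
3: 15.1
4: 15.2
5: 20.6
6: 11.2
7: 6.4
8: 12.4
9: 13.0
10: 5.1
Sorted: 10 (5.1) < 7 (6.4) < 2 (7.1) < 6 (11.2) < 8 (12.4) < …

10, 7, 2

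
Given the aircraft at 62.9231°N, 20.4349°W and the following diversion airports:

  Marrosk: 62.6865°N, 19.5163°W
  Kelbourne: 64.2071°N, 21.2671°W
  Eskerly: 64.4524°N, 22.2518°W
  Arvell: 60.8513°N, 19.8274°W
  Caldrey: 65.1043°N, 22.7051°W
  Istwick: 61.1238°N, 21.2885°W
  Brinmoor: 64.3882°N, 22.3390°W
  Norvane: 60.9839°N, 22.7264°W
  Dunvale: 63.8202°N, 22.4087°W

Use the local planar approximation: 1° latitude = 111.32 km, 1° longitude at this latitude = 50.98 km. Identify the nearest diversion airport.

Distances from 62.9231°N, 20.4349°W:
Marrosk: √((-0.2366·111.32)² + (0.9186·50.98)²) = √(693.706679 + 2193.070255) = 53.7287 km
Kelbourne: √((1.2840·111.32)² + (-0.8322·50.98)²) = √(20430.379921 + 1799.927802) = 149.0983 km
Eskerly: √((1.5293·111.32)² + (-1.8169·50.98)²) = √(28982.228247 + 8579.494736) = 193.8085 km
Arvell: √((-2.0718·111.32)² + (0.6075·50.98)²) = √(53191.477365 + 959.162579) = 232.7029 km
Caldrey: √((2.1812·111.32)² + (-2.2702·50.98)²) = √(58957.271075 + 13394.543005) = 268.9829 km
Istwick: √((-1.7993·111.32)² + (-0.8536·50.98)²) = √(40119.319249 + 1893.688209) = 204.9707 km
Brinmoor: √((1.4651·111.32)² + (-1.9041·50.98)²) = √(26599.956844 + 9422.782536) = 189.7966 km
Norvane: √((-1.9392·111.32)² + (-2.2915·50.98)²) = √(46600.609858 + 13647.068939) = 245.4540 km
Dunvale: √((0.8971·111.32)² + (-1.9738·50.98)²) = √(9973.052579 + 10125.254580) = 141.7685 km
Minimum: Marrosk at 53.7287 km.

Marrosk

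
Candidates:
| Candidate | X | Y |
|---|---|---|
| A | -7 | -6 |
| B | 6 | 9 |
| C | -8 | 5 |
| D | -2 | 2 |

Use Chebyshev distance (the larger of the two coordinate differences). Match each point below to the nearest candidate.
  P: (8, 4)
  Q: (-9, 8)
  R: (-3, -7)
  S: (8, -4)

P at (8, 4):
  A: max(|-15|, |-10|) = 15
  B: max(|-2|, |5|) = 5
  C: max(|-16|, |1|) = 16
  D: max(|-10|, |-2|) = 10
  → nearest: B (5)
Q at (-9, 8):
  A: max(|2|, |-14|) = 14
  B: max(|15|, |1|) = 15
  C: max(|1|, |-3|) = 3
  D: max(|7|, |-6|) = 7
  → nearest: C (3)
R at (-3, -7):
  A: max(|-4|, |1|) = 4
  B: max(|9|, |16|) = 16
  C: max(|-5|, |12|) = 12
  D: max(|1|, |9|) = 9
  → nearest: A (4)
S at (8, -4):
  A: max(|-15|, |-2|) = 15
  B: max(|-2|, |13|) = 13
  C: max(|-16|, |9|) = 16
  D: max(|-10|, |6|) = 10
  → nearest: D (10)

P→B; Q→C; R→A; S→D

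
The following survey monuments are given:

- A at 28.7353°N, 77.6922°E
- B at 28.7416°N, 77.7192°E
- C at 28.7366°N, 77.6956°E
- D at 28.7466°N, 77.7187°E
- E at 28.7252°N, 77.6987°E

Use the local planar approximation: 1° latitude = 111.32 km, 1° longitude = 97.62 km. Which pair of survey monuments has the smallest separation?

A and C

Pairwise distances:
A–B: 2.7274 km
A–C: 0.3621 km
A–D: 2.8766 km
A–E: 1.2910 km
B–C: 2.3701 km
B–D: 0.5587 km
B–E: 2.7088 km
C–D: 2.5148 km
C–E: 1.3046 km
D–E: 3.0801 km
Closest pair: A–C at 0.3621 km.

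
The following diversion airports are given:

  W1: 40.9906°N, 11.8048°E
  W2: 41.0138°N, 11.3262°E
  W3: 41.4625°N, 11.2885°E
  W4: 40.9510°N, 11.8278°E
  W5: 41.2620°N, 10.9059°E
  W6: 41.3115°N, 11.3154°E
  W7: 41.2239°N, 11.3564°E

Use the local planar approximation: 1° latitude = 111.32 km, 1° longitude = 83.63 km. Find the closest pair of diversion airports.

Pairwise distances:
W1–W2: 40.1086 km
W1–W3: 67.9997 km
W1–W4: 4.8096 km
W1–W5: 81.0189 km
W1–W6: 54.3254 km
W1–W7: 45.6149 km
W2–W3: 50.0487 km
W2–W4: 42.5273 km
W2–W5: 44.7090 km
W2–W6: 33.1523 km
W2–W7: 23.5243 km
W3–W4: 72.6384 km
W3–W5: 39.0124 km
W3–W6: 16.9592 km
W3–W7: 27.1612 km
W4–W5: 84.5148 km
W4–W6: 58.7093 km
W4–W7: 49.7703 km
W5–W6: 34.6870 km
W5–W7: 37.9133 km
W6–W7: 10.3369 km
Closest pair: W1–W4 at 4.8096 km.

W1 and W4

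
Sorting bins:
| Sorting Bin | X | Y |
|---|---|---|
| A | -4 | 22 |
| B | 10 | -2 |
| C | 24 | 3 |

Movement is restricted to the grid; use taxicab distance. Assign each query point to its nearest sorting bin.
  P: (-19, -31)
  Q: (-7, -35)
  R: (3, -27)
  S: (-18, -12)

P→B; Q→B; R→B; S→B

P at (-19, -31):
  A: |15| + |53| = 15 + 53 = 68
  B: |29| + |29| = 29 + 29 = 58
  C: |43| + |34| = 43 + 34 = 77
  → nearest: B (58)
Q at (-7, -35):
  A: |3| + |57| = 3 + 57 = 60
  B: |17| + |33| = 17 + 33 = 50
  C: |31| + |38| = 31 + 38 = 69
  → nearest: B (50)
R at (3, -27):
  A: |-7| + |49| = 7 + 49 = 56
  B: |7| + |25| = 7 + 25 = 32
  C: |21| + |30| = 21 + 30 = 51
  → nearest: B (32)
S at (-18, -12):
  A: |14| + |34| = 14 + 34 = 48
  B: |28| + |10| = 28 + 10 = 38
  C: |42| + |15| = 42 + 15 = 57
  → nearest: B (38)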